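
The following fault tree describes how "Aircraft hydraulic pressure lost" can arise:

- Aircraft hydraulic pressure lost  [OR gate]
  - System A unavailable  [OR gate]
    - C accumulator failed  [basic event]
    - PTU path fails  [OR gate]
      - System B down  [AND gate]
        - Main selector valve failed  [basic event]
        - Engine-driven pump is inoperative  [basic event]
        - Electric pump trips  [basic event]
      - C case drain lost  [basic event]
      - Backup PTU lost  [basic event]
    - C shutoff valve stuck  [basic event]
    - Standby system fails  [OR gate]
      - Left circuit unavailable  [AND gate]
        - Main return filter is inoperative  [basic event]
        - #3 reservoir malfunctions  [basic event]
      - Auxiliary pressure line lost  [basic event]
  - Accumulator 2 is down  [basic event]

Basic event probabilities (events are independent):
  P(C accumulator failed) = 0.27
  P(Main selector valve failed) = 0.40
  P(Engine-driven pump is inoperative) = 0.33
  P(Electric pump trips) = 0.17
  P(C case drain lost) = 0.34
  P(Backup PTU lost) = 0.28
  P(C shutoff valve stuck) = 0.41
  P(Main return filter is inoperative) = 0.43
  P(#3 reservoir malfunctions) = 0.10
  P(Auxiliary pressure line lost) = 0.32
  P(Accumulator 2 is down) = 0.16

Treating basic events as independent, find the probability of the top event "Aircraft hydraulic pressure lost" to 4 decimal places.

P(System B down) [AND] = 0.40 × 0.33 × 0.17 = 0.022440
P(PTU path fails) [OR] = 1 − (1−0.022440) × (1−0.34) × (1−0.28) = 0.535463
P(Left circuit unavailable) [AND] = 0.43 × 0.10 = 0.043000
P(Standby system fails) [OR] = 1 − (1−0.043000) × (1−0.32) = 0.349240
P(System A unavailable) [OR] = 1 − (1−0.27) × (1−0.535463) × (1−0.41) × (1−0.349240) = 0.869798
P(Aircraft hydraulic pressure lost) [OR] = 1 − (1−0.869798) × (1−0.16) = 0.890630
Rounded to 4 decimal places: P(Aircraft hydraulic pressure lost) ≈ 0.8906.

0.8906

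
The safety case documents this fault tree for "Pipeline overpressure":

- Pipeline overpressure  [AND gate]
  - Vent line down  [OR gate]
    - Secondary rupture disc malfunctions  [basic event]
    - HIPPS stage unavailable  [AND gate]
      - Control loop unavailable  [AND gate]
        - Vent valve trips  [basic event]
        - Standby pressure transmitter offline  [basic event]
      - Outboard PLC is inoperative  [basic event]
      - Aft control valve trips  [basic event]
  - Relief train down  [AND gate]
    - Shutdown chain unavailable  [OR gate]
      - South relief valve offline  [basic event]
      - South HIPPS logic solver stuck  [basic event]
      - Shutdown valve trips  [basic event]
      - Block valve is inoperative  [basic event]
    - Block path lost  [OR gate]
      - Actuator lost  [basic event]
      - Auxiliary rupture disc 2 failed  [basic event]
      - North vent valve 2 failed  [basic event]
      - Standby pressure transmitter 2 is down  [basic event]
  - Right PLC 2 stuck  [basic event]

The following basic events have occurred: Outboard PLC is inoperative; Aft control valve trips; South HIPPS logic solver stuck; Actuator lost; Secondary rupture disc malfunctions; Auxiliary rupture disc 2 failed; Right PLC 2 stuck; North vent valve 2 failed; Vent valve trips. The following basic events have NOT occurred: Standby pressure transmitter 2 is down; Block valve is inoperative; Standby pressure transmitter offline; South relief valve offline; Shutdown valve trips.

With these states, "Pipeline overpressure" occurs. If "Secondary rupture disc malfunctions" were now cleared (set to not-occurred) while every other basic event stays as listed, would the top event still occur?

Counterfactual: set "Secondary rupture disc malfunctions" to not occurred.
Control loop unavailable [AND]: Vent valve trips=occurs, Standby pressure transmitter offline=not → not all inputs occur → does not occur.
HIPPS stage unavailable [AND]: Control loop unavailable=not, Outboard PLC is inoperative=occurs, Aft control valve trips=occurs → not all inputs occur → does not occur.
Vent line down [OR]: Secondary rupture disc malfunctions=not, HIPPS stage unavailable=not → no input occurs → does not occur.
Shutdown chain unavailable [OR]: South relief valve offline=not, South HIPPS logic solver stuck=occurs, Shutdown valve trips=not, Block valve is inoperative=not → at least one input occurs → occurs.
Block path lost [OR]: Actuator lost=occurs, Auxiliary rupture disc 2 failed=occurs, North vent valve 2 failed=occurs, Standby pressure transmitter 2 is down=not → at least one input occurs → occurs.
Relief train down [AND]: Shutdown chain unavailable=occurs, Block path lost=occurs → all inputs occur → occurs.
Pipeline overpressure [AND]: Vent line down=not, Relief train down=occurs, Right PLC 2 stuck=occurs → not all inputs occur → does not occur.

No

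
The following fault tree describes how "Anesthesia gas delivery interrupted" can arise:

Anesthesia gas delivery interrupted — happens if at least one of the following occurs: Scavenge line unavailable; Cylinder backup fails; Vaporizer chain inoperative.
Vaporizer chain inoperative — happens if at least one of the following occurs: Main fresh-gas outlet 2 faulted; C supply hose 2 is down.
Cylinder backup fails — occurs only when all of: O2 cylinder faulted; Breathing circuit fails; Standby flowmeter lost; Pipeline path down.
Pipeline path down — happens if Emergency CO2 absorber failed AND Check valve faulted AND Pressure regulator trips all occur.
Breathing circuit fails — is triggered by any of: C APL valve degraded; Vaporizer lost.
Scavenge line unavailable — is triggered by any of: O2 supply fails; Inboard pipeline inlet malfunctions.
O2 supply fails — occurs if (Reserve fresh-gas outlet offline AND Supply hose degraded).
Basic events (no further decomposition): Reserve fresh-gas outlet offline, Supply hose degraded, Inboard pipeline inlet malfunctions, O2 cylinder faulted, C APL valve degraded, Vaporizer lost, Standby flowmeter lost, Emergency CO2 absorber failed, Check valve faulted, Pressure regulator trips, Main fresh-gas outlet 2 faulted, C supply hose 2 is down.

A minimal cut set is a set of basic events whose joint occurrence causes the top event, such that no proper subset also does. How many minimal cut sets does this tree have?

6

O2 supply fails [AND]: one cut set from each child combined → 1 × 1 = 1 cut set(s).
Scavenge line unavailable [OR]: union of children's cut sets → 2 cut set(s).
Breathing circuit fails [OR]: union of children's cut sets → 2 cut set(s).
Pipeline path down [AND]: one cut set from each child combined → 1 × 1 × 1 = 1 cut set(s).
Cylinder backup fails [AND]: one cut set from each child combined → 1 × 2 × 1 × 1 = 2 cut set(s).
Vaporizer chain inoperative [OR]: union of children's cut sets → 2 cut set(s).
Anesthesia gas delivery interrupted [OR]: union of children's cut sets → 6 cut set(s).
Minimal cut sets: {Reserve fresh-gas outlet offline, Supply hose degraded}; {Inboard pipeline inlet malfunctions}; {C APL valve degraded, Check valve faulted, Emergency CO2 absorber failed, O2 cylinder faulted, Pressure regulator trips, Standby flowmeter lost}; {Check valve faulted, Emergency CO2 absorber failed, O2 cylinder faulted, Pressure regulator trips, Standby flowmeter lost, Vaporizer lost}; {Main fresh-gas outlet 2 faulted}; {C supply hose 2 is down}.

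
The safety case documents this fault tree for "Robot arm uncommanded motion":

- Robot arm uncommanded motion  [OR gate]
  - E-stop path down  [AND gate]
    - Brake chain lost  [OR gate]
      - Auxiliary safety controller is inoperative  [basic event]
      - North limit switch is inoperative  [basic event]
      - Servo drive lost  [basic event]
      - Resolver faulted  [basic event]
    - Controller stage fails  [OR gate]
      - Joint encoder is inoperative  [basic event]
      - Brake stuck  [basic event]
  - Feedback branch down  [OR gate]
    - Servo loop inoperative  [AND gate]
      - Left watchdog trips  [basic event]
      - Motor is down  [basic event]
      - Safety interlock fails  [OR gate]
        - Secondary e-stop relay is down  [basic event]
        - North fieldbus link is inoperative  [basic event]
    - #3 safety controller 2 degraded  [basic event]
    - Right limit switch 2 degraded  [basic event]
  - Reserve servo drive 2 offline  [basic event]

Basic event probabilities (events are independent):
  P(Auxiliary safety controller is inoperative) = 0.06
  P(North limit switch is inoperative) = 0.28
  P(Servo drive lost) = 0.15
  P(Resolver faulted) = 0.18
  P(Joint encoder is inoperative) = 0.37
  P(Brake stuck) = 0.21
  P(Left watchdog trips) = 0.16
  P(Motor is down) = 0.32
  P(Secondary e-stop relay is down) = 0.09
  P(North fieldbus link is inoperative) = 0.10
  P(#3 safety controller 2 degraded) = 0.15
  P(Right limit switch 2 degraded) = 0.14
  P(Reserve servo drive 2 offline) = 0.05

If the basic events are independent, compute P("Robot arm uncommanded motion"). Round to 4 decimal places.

P(Brake chain lost) [OR] = 1 − (1−0.06) × (1−0.28) × (1−0.15) × (1−0.18) = 0.528270
P(Controller stage fails) [OR] = 1 − (1−0.37) × (1−0.21) = 0.502300
P(E-stop path down) [AND] = 0.528270 × 0.502300 = 0.265350
P(Safety interlock fails) [OR] = 1 − (1−0.09) × (1−0.10) = 0.181000
P(Servo loop inoperative) [AND] = 0.16 × 0.32 × 0.181000 = 0.009267
P(Feedback branch down) [OR] = 1 − (1−0.009267) × (1−0.15) × (1−0.14) = 0.275774
P(Robot arm uncommanded motion) [OR] = 1 − (1−0.265350) × (1−0.275774) × (1−0.05) = 0.494550
Rounded to 4 decimal places: P(Robot arm uncommanded motion) ≈ 0.4946.

0.4946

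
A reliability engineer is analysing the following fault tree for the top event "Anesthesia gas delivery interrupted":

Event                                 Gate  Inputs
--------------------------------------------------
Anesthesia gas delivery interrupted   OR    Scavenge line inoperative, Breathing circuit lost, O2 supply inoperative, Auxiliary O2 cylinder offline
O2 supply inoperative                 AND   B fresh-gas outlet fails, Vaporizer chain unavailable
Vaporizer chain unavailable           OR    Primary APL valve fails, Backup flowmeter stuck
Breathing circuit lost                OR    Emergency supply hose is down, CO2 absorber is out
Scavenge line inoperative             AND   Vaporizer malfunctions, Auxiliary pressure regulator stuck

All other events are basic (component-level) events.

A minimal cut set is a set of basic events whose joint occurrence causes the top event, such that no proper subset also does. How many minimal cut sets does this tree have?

6

Scavenge line inoperative [AND]: one cut set from each child combined → 1 × 1 = 1 cut set(s).
Breathing circuit lost [OR]: union of children's cut sets → 2 cut set(s).
Vaporizer chain unavailable [OR]: union of children's cut sets → 2 cut set(s).
O2 supply inoperative [AND]: one cut set from each child combined → 1 × 2 = 2 cut set(s).
Anesthesia gas delivery interrupted [OR]: union of children's cut sets → 6 cut set(s).
Minimal cut sets: {Auxiliary pressure regulator stuck, Vaporizer malfunctions}; {Emergency supply hose is down}; {CO2 absorber is out}; {B fresh-gas outlet fails, Primary APL valve fails}; {B fresh-gas outlet fails, Backup flowmeter stuck}; {Auxiliary O2 cylinder offline}.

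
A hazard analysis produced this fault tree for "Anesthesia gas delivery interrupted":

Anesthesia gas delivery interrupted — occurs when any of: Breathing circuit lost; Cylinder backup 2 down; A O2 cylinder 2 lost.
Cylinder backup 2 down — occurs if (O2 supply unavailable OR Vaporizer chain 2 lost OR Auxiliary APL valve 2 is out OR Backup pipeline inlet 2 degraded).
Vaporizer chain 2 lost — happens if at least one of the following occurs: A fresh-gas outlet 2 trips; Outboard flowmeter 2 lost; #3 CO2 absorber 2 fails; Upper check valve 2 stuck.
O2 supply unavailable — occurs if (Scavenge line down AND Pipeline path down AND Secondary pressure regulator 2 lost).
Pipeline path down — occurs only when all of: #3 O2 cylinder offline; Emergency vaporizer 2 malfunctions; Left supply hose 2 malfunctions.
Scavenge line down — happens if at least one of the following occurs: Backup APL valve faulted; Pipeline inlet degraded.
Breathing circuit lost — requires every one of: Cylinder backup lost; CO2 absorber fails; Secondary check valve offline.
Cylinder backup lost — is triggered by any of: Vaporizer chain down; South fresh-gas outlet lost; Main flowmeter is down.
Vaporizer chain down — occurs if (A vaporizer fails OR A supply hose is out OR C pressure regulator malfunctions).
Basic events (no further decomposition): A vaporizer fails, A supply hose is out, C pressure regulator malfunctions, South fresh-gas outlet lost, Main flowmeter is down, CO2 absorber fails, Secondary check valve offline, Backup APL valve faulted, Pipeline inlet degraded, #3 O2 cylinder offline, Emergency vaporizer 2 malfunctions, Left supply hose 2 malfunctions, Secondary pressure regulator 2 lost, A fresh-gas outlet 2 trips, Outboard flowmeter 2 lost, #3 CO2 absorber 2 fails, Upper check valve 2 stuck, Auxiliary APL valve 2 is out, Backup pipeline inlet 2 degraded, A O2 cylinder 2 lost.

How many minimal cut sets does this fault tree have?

14

Vaporizer chain down [OR]: union of children's cut sets → 3 cut set(s).
Cylinder backup lost [OR]: union of children's cut sets → 5 cut set(s).
Breathing circuit lost [AND]: one cut set from each child combined → 5 × 1 × 1 = 5 cut set(s).
Scavenge line down [OR]: union of children's cut sets → 2 cut set(s).
Pipeline path down [AND]: one cut set from each child combined → 1 × 1 × 1 = 1 cut set(s).
O2 supply unavailable [AND]: one cut set from each child combined → 2 × 1 × 1 = 2 cut set(s).
Vaporizer chain 2 lost [OR]: union of children's cut sets → 4 cut set(s).
Cylinder backup 2 down [OR]: union of children's cut sets → 8 cut set(s).
Anesthesia gas delivery interrupted [OR]: union of children's cut sets → 14 cut set(s).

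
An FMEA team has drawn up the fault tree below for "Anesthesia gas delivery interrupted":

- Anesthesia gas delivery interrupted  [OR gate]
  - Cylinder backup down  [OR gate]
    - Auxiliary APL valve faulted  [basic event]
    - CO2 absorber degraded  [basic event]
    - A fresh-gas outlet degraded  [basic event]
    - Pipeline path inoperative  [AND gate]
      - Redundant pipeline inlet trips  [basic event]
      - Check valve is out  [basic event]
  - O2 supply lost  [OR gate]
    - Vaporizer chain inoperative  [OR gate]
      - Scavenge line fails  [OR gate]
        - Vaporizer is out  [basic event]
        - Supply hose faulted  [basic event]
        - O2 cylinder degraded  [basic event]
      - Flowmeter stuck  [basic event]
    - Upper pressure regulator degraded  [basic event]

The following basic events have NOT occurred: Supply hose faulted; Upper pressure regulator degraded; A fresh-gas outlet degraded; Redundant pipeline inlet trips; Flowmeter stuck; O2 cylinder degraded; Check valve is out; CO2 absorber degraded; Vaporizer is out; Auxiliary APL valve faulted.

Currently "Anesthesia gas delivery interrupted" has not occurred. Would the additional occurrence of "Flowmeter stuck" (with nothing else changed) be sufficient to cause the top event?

Yes

Counterfactual: set "Flowmeter stuck" to occurred.
Pipeline path inoperative [AND]: Redundant pipeline inlet trips=not, Check valve is out=not → not all inputs occur → does not occur.
Cylinder backup down [OR]: Auxiliary APL valve faulted=not, CO2 absorber degraded=not, A fresh-gas outlet degraded=not, Pipeline path inoperative=not → no input occurs → does not occur.
Scavenge line fails [OR]: Vaporizer is out=not, Supply hose faulted=not, O2 cylinder degraded=not → no input occurs → does not occur.
Vaporizer chain inoperative [OR]: Scavenge line fails=not, Flowmeter stuck=occurs → at least one input occurs → occurs.
O2 supply lost [OR]: Vaporizer chain inoperative=occurs, Upper pressure regulator degraded=not → at least one input occurs → occurs.
Anesthesia gas delivery interrupted [OR]: Cylinder backup down=not, O2 supply lost=occurs → at least one input occurs → occurs.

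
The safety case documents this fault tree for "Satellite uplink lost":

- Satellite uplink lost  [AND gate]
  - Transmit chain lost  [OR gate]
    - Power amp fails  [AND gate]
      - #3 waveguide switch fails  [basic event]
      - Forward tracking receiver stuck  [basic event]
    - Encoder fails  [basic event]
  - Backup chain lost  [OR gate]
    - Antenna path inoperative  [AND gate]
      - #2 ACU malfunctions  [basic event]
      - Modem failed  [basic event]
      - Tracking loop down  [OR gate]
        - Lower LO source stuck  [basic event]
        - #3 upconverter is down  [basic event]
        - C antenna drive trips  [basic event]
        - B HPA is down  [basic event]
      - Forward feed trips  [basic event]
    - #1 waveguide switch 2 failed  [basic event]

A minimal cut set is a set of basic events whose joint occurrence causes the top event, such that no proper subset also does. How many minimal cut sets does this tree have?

Power amp fails [AND]: one cut set from each child combined → 1 × 1 = 1 cut set(s).
Transmit chain lost [OR]: union of children's cut sets → 2 cut set(s).
Tracking loop down [OR]: union of children's cut sets → 4 cut set(s).
Antenna path inoperative [AND]: one cut set from each child combined → 1 × 1 × 4 × 1 = 4 cut set(s).
Backup chain lost [OR]: union of children's cut sets → 5 cut set(s).
Satellite uplink lost [AND]: one cut set from each child combined → 2 × 5 = 10 cut set(s).
Minimal cut sets: {#2 ACU malfunctions, #3 waveguide switch fails, Forward feed trips, Forward tracking receiver stuck, Lower LO source stuck, Modem failed}; {#2 ACU malfunctions, #3 upconverter is down, #3 waveguide switch fails, Forward feed trips, Forward tracking receiver stuck, Modem failed}; {#2 ACU malfunctions, #3 waveguide switch fails, C antenna drive trips, Forward feed trips, Forward tracking receiver stuck, Modem failed}; {#2 ACU malfunctions, #3 waveguide switch fails, B HPA is down, Forward feed trips, Forward tracking receiver stuck, Modem failed}; {#1 waveguide switch 2 failed, #3 waveguide switch fails, Forward tracking receiver stuck}; {#2 ACU malfunctions, Encoder fails, Forward feed trips, Lower LO source stuck, Modem failed}; {#2 ACU malfunctions, #3 upconverter is down, Encoder fails, Forward feed trips, Modem failed}; {#2 ACU malfunctions, C antenna drive trips, Encoder fails, Forward feed trips, Modem failed}; {#2 ACU malfunctions, B HPA is down, Encoder fails, Forward feed trips, Modem failed}; {#1 waveguide switch 2 failed, Encoder fails}.

10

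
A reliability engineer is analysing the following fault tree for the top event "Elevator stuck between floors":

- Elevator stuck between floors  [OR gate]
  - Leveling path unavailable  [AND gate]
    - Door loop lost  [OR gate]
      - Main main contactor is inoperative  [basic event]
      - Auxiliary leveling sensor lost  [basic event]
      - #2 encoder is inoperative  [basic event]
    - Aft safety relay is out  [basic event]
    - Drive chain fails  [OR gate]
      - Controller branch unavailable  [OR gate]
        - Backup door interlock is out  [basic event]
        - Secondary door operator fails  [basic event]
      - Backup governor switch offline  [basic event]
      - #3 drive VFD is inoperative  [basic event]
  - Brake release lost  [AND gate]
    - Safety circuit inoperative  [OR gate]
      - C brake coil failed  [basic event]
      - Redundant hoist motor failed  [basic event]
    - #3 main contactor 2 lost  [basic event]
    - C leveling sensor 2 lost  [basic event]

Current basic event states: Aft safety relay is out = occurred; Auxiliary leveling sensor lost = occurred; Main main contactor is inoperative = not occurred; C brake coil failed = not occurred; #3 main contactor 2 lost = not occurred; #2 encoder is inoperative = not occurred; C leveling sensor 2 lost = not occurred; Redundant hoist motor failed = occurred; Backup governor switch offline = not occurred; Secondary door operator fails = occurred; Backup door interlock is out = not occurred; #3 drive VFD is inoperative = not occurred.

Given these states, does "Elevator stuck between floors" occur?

Yes

Door loop lost [OR]: Main main contactor is inoperative=not, Auxiliary leveling sensor lost=occurs, #2 encoder is inoperative=not → at least one input occurs → occurs.
Controller branch unavailable [OR]: Backup door interlock is out=not, Secondary door operator fails=occurs → at least one input occurs → occurs.
Drive chain fails [OR]: Controller branch unavailable=occurs, Backup governor switch offline=not, #3 drive VFD is inoperative=not → at least one input occurs → occurs.
Leveling path unavailable [AND]: Door loop lost=occurs, Aft safety relay is out=occurs, Drive chain fails=occurs → all inputs occur → occurs.
Safety circuit inoperative [OR]: C brake coil failed=not, Redundant hoist motor failed=occurs → at least one input occurs → occurs.
Brake release lost [AND]: Safety circuit inoperative=occurs, #3 main contactor 2 lost=not, C leveling sensor 2 lost=not → not all inputs occur → does not occur.
Elevator stuck between floors [OR]: Leveling path unavailable=occurs, Brake release lost=not → at least one input occurs → occurs.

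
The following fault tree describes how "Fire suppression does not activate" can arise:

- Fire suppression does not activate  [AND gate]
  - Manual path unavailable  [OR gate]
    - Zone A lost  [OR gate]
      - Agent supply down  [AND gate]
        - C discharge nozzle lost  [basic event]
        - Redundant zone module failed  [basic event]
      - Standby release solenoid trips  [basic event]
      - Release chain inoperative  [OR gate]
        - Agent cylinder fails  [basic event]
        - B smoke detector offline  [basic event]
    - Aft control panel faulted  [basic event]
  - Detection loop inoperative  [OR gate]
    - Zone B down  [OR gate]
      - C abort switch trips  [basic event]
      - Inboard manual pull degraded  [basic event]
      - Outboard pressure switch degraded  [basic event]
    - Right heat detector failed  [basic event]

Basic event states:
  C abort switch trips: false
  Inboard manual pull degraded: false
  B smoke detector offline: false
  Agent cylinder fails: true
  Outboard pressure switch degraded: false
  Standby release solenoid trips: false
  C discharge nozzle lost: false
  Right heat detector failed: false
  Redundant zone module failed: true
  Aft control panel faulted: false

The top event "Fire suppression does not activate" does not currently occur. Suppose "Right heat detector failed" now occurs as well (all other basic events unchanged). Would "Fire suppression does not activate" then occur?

Counterfactual: set "Right heat detector failed" to occurred.
Agent supply down [AND]: C discharge nozzle lost=not, Redundant zone module failed=occurs → not all inputs occur → does not occur.
Release chain inoperative [OR]: Agent cylinder fails=occurs, B smoke detector offline=not → at least one input occurs → occurs.
Zone A lost [OR]: Agent supply down=not, Standby release solenoid trips=not, Release chain inoperative=occurs → at least one input occurs → occurs.
Manual path unavailable [OR]: Zone A lost=occurs, Aft control panel faulted=not → at least one input occurs → occurs.
Zone B down [OR]: C abort switch trips=not, Inboard manual pull degraded=not, Outboard pressure switch degraded=not → no input occurs → does not occur.
Detection loop inoperative [OR]: Zone B down=not, Right heat detector failed=occurs → at least one input occurs → occurs.
Fire suppression does not activate [AND]: Manual path unavailable=occurs, Detection loop inoperative=occurs → all inputs occur → occurs.

Yes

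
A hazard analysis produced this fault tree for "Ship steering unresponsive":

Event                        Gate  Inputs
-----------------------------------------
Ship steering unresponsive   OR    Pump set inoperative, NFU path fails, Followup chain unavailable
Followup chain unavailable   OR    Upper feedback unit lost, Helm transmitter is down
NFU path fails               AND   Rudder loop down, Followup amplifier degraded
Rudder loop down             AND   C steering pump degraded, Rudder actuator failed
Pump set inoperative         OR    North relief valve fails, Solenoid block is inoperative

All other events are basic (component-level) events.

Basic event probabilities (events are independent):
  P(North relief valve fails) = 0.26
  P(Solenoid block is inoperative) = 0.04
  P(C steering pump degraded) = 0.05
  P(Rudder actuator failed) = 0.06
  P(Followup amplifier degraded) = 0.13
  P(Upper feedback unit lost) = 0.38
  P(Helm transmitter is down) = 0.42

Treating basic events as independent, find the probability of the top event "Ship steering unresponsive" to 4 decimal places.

P(Pump set inoperative) [OR] = 1 − (1−0.26) × (1−0.04) = 0.289600
P(Rudder loop down) [AND] = 0.05 × 0.06 = 0.003000
P(NFU path fails) [AND] = 0.003000 × 0.13 = 0.000390
P(Followup chain unavailable) [OR] = 1 − (1−0.38) × (1−0.42) = 0.640400
P(Ship steering unresponsive) [OR] = 1 − (1−0.289600) × (1−0.000390) × (1−0.640400) = 0.744640
Rounded to 4 decimal places: P(Ship steering unresponsive) ≈ 0.7446.

0.7446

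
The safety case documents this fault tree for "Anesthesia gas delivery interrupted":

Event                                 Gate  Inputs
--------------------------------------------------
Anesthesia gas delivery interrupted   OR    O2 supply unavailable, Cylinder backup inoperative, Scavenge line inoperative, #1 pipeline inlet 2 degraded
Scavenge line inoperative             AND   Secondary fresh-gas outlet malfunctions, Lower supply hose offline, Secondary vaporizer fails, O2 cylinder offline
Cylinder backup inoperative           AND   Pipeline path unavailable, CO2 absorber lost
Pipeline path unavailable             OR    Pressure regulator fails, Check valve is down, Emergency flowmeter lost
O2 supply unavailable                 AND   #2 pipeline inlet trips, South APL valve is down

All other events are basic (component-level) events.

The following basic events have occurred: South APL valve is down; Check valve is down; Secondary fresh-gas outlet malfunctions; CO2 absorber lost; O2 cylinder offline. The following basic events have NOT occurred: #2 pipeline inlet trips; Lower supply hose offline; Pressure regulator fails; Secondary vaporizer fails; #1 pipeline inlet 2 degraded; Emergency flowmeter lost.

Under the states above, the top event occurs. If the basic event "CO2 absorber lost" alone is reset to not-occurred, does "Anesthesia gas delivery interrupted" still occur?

Counterfactual: set "CO2 absorber lost" to not occurred.
O2 supply unavailable [AND]: #2 pipeline inlet trips=not, South APL valve is down=occurs → not all inputs occur → does not occur.
Pipeline path unavailable [OR]: Pressure regulator fails=not, Check valve is down=occurs, Emergency flowmeter lost=not → at least one input occurs → occurs.
Cylinder backup inoperative [AND]: Pipeline path unavailable=occurs, CO2 absorber lost=not → not all inputs occur → does not occur.
Scavenge line inoperative [AND]: Secondary fresh-gas outlet malfunctions=occurs, Lower supply hose offline=not, Secondary vaporizer fails=not, O2 cylinder offline=occurs → not all inputs occur → does not occur.
Anesthesia gas delivery interrupted [OR]: O2 supply unavailable=not, Cylinder backup inoperative=not, Scavenge line inoperative=not, #1 pipeline inlet 2 degraded=not → no input occurs → does not occur.

No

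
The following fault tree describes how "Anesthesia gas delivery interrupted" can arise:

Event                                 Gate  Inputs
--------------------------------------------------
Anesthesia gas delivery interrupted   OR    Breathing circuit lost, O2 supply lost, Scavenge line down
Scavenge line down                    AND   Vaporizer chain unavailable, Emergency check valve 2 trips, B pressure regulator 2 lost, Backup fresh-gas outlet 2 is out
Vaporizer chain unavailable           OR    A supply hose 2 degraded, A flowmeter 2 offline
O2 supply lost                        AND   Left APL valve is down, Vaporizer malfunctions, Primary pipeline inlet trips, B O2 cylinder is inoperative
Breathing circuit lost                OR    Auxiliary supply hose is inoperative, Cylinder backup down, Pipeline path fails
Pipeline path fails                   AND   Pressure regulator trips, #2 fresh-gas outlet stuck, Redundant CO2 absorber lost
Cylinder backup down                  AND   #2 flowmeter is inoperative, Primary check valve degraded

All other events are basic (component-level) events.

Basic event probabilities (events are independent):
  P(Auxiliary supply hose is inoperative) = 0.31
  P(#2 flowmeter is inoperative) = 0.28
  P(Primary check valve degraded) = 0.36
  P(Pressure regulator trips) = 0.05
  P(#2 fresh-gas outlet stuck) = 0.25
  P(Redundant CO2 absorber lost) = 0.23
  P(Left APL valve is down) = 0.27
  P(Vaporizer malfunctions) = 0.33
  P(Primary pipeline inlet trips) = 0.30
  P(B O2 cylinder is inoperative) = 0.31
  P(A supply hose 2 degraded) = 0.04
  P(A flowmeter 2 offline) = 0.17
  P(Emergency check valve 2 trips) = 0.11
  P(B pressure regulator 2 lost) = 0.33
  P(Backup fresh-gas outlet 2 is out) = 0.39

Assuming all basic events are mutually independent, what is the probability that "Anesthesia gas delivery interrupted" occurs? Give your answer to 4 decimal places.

0.3882

P(Cylinder backup down) [AND] = 0.28 × 0.36 = 0.100800
P(Pipeline path fails) [AND] = 0.05 × 0.25 × 0.23 = 0.002875
P(Breathing circuit lost) [OR] = 1 − (1−0.31) × (1−0.100800) × (1−0.002875) = 0.381336
P(O2 supply lost) [AND] = 0.27 × 0.33 × 0.30 × 0.31 = 0.008286
P(Vaporizer chain unavailable) [OR] = 1 − (1−0.04) × (1−0.17) = 0.203200
P(Scavenge line down) [AND] = 0.203200 × 0.11 × 0.33 × 0.39 = 0.002877
P(Anesthesia gas delivery interrupted) [OR] = 1 − (1−0.381336) × (1−0.008286) × (1−0.002877) = 0.388227
Rounded to 4 decimal places: P(Anesthesia gas delivery interrupted) ≈ 0.3882.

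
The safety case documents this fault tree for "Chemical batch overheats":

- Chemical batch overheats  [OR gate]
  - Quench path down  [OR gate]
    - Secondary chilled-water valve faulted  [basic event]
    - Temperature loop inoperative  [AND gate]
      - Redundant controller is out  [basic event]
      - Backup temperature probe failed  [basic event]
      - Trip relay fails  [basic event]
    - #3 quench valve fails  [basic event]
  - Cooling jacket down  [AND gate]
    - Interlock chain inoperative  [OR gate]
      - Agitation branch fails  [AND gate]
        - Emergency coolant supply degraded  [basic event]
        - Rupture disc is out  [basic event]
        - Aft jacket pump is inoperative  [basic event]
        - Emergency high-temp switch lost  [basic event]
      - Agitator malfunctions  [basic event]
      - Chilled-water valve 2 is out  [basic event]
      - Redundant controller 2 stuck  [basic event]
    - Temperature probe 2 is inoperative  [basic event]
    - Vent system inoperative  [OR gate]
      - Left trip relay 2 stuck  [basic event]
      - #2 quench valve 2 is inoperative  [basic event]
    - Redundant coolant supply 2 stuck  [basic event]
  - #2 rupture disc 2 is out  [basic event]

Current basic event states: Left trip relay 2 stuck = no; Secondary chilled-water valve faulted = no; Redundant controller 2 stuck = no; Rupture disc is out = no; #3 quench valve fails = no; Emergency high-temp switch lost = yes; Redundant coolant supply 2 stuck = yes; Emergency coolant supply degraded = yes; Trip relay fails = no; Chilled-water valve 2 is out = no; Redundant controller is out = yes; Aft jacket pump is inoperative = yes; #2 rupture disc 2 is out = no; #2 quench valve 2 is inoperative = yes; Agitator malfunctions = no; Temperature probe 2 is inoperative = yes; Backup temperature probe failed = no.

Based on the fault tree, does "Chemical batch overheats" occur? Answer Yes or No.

Temperature loop inoperative [AND]: Redundant controller is out=occurs, Backup temperature probe failed=not, Trip relay fails=not → not all inputs occur → does not occur.
Quench path down [OR]: Secondary chilled-water valve faulted=not, Temperature loop inoperative=not, #3 quench valve fails=not → no input occurs → does not occur.
Agitation branch fails [AND]: Emergency coolant supply degraded=occurs, Rupture disc is out=not, Aft jacket pump is inoperative=occurs, Emergency high-temp switch lost=occurs → not all inputs occur → does not occur.
Interlock chain inoperative [OR]: Agitation branch fails=not, Agitator malfunctions=not, Chilled-water valve 2 is out=not, Redundant controller 2 stuck=not → no input occurs → does not occur.
Vent system inoperative [OR]: Left trip relay 2 stuck=not, #2 quench valve 2 is inoperative=occurs → at least one input occurs → occurs.
Cooling jacket down [AND]: Interlock chain inoperative=not, Temperature probe 2 is inoperative=occurs, Vent system inoperative=occurs, Redundant coolant supply 2 stuck=occurs → not all inputs occur → does not occur.
Chemical batch overheats [OR]: Quench path down=not, Cooling jacket down=not, #2 rupture disc 2 is out=not → no input occurs → does not occur.

No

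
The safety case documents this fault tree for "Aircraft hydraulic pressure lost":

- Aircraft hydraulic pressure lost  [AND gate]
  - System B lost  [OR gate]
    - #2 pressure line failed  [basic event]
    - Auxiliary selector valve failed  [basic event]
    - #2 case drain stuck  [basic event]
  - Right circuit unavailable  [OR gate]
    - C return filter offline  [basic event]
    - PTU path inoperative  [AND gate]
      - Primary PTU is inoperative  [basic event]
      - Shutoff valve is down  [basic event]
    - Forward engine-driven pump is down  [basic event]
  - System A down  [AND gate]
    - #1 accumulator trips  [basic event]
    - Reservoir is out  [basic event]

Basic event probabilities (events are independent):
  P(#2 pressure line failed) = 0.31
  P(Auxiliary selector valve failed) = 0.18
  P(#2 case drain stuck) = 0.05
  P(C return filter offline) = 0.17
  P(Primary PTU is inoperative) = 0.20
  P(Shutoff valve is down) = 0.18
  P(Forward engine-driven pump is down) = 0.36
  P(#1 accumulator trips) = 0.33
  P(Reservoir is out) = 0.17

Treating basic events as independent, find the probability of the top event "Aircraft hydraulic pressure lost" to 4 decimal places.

0.0127

P(System B lost) [OR] = 1 − (1−0.31) × (1−0.18) × (1−0.05) = 0.462490
P(PTU path inoperative) [AND] = 0.20 × 0.18 = 0.036000
P(Right circuit unavailable) [OR] = 1 − (1−0.17) × (1−0.036000) × (1−0.36) = 0.487923
P(System A down) [AND] = 0.33 × 0.17 = 0.056100
P(Aircraft hydraulic pressure lost) [AND] = 0.462490 × 0.487923 × 0.056100 = 0.012659
Rounded to 4 decimal places: P(Aircraft hydraulic pressure lost) ≈ 0.0127.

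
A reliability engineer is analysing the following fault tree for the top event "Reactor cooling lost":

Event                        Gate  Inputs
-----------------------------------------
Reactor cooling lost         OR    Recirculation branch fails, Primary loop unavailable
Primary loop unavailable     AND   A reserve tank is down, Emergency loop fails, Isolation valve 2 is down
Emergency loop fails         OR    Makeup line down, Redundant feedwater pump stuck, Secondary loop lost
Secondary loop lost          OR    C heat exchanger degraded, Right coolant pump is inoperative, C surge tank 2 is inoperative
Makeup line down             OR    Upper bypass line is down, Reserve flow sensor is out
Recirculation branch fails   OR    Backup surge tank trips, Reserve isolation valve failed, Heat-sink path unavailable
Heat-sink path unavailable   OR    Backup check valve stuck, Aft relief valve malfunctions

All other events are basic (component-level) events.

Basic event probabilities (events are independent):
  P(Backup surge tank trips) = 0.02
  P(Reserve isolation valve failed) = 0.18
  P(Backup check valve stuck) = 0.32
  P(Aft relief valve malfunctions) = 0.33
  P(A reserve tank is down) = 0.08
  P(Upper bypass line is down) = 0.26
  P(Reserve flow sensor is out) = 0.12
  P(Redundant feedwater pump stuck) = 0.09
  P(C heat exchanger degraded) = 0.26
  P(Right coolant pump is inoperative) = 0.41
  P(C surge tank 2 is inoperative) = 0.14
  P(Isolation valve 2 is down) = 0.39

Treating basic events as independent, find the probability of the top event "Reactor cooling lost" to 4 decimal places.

P(Heat-sink path unavailable) [OR] = 1 − (1−0.32) × (1−0.33) = 0.544400
P(Recirculation branch fails) [OR] = 1 − (1−0.02) × (1−0.18) × (1−0.544400) = 0.633880
P(Makeup line down) [OR] = 1 − (1−0.26) × (1−0.12) = 0.348800
P(Secondary loop lost) [OR] = 1 − (1−0.26) × (1−0.41) × (1−0.14) = 0.624524
P(Emergency loop fails) [OR] = 1 − (1−0.348800) × (1−0.09) × (1−0.624524) = 0.777496
P(Primary loop unavailable) [AND] = 0.08 × 0.777496 × 0.39 = 0.024258
P(Reactor cooling lost) [OR] = 1 − (1−0.633880) × (1−0.024258) = 0.642761
Rounded to 4 decimal places: P(Reactor cooling lost) ≈ 0.6428.

0.6428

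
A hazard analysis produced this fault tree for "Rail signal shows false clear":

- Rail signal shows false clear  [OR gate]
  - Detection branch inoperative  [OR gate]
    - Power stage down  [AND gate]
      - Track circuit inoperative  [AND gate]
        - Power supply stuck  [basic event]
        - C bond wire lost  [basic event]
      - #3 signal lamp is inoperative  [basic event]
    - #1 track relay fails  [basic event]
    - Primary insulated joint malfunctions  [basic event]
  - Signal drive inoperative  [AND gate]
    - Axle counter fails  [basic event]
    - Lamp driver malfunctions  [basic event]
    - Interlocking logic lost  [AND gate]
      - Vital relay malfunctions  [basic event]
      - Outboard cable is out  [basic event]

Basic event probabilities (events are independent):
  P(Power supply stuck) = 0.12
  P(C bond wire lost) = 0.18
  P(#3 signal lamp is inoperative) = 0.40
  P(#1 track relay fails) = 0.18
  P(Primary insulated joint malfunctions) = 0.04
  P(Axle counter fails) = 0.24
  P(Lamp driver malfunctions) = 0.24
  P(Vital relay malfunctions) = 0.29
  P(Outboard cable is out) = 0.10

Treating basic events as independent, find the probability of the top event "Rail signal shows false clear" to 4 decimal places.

P(Track circuit inoperative) [AND] = 0.12 × 0.18 = 0.021600
P(Power stage down) [AND] = 0.021600 × 0.40 = 0.008640
P(Detection branch inoperative) [OR] = 1 − (1−0.008640) × (1−0.18) × (1−0.04) = 0.219601
P(Interlocking logic lost) [AND] = 0.29 × 0.10 = 0.029000
P(Signal drive inoperative) [AND] = 0.24 × 0.24 × 0.029000 = 0.001670
P(Rail signal shows false clear) [OR] = 1 − (1−0.219601) × (1−0.001670) = 0.220904
Rounded to 4 decimal places: P(Rail signal shows false clear) ≈ 0.2209.

0.2209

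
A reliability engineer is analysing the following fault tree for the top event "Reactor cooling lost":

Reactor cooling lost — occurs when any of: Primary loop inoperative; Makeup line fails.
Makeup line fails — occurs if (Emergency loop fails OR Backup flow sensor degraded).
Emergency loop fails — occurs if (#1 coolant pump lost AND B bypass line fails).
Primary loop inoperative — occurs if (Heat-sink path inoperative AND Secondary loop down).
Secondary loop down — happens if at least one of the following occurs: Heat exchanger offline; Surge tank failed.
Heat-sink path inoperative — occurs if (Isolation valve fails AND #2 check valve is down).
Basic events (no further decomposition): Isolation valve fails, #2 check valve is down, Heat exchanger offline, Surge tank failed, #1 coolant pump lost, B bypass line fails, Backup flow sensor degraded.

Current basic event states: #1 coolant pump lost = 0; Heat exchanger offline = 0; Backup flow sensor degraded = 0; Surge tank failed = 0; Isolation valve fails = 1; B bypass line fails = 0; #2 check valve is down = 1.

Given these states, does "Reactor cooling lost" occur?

Heat-sink path inoperative [AND]: Isolation valve fails=occurs, #2 check valve is down=occurs → all inputs occur → occurs.
Secondary loop down [OR]: Heat exchanger offline=not, Surge tank failed=not → no input occurs → does not occur.
Primary loop inoperative [AND]: Heat-sink path inoperative=occurs, Secondary loop down=not → not all inputs occur → does not occur.
Emergency loop fails [AND]: #1 coolant pump lost=not, B bypass line fails=not → not all inputs occur → does not occur.
Makeup line fails [OR]: Emergency loop fails=not, Backup flow sensor degraded=not → no input occurs → does not occur.
Reactor cooling lost [OR]: Primary loop inoperative=not, Makeup line fails=not → no input occurs → does not occur.

No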